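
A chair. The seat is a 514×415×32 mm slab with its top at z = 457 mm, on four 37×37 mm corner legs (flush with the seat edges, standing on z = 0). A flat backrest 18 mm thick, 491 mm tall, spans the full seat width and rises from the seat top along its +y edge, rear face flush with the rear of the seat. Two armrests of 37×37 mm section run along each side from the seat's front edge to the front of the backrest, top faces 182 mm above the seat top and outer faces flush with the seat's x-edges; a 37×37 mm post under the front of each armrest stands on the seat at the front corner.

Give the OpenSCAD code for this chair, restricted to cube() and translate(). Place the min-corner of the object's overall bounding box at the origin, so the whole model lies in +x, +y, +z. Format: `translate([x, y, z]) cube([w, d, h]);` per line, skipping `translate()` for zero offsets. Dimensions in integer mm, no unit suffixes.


// leg_h = 457 - 32 = 425
// arm post h = 182 - 37 = 145
translate([0, 0, 425]) cube([514, 415, 32]);
cube([37, 37, 425]);
translate([477, 0, 0]) cube([37, 37, 425]);
translate([0, 378, 0]) cube([37, 37, 425]);
translate([477, 378, 0]) cube([37, 37, 425]);
translate([0, 397, 457]) cube([514, 18, 491]);
translate([0, 0, 602]) cube([37, 397, 37]);
translate([477, 0, 602]) cube([37, 397, 37]);
translate([0, 0, 457]) cube([37, 37, 145]);
translate([477, 0, 457]) cube([37, 37, 145]);


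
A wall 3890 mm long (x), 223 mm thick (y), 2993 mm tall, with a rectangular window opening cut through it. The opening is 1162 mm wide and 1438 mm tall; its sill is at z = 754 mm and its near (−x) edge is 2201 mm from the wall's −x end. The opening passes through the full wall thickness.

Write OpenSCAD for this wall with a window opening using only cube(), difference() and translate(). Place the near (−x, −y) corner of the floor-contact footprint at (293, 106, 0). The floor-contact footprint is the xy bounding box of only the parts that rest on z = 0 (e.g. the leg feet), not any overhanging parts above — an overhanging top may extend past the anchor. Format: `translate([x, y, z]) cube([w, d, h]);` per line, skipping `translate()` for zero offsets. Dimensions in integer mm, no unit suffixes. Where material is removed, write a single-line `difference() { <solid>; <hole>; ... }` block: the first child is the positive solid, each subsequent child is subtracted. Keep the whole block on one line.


difference() { translate([293, 106, 0]) cube([3890, 223, 2993]); translate([2494, 106, 754]) cube([1162, 223, 1438]); }


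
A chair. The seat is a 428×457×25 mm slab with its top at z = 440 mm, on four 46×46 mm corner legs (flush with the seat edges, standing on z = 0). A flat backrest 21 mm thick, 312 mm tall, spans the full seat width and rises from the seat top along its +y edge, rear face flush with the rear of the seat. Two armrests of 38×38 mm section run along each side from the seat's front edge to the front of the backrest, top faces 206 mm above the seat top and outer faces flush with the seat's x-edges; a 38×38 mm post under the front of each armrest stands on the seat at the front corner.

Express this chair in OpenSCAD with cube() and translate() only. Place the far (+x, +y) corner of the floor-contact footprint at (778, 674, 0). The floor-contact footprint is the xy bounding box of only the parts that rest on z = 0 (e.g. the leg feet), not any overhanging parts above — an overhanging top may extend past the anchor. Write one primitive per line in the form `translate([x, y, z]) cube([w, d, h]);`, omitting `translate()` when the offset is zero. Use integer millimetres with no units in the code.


// leg_h = 440 - 25 = 415
// arm post h = 206 - 38 = 168
translate([350, 217, 415]) cube([428, 457, 25]);
translate([350, 217, 0]) cube([46, 46, 415]);
translate([732, 217, 0]) cube([46, 46, 415]);
translate([350, 628, 0]) cube([46, 46, 415]);
translate([732, 628, 0]) cube([46, 46, 415]);
translate([350, 653, 440]) cube([428, 21, 312]);
translate([350, 217, 608]) cube([38, 436, 38]);
translate([740, 217, 608]) cube([38, 436, 38]);
translate([350, 217, 440]) cube([38, 38, 168]);
translate([740, 217, 440]) cube([38, 38, 168]);


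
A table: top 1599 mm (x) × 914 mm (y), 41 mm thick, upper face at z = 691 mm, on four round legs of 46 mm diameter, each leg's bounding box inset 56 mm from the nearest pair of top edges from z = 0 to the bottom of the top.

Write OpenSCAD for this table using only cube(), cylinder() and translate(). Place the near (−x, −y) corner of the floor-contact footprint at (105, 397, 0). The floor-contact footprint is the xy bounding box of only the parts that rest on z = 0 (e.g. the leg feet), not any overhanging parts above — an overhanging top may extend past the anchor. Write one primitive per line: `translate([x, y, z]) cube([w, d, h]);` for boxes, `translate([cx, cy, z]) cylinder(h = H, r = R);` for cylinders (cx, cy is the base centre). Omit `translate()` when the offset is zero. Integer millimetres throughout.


// leg_h = 691 - 41 = 650
translate([49, 341, 650]) cube([1599, 914, 41]);
translate([128, 420, 0]) cylinder(h = 650, r = 23);
translate([1569, 420, 0]) cylinder(h = 650, r = 23);
translate([128, 1176, 0]) cylinder(h = 650, r = 23);
translate([1569, 1176, 0]) cylinder(h = 650, r = 23);


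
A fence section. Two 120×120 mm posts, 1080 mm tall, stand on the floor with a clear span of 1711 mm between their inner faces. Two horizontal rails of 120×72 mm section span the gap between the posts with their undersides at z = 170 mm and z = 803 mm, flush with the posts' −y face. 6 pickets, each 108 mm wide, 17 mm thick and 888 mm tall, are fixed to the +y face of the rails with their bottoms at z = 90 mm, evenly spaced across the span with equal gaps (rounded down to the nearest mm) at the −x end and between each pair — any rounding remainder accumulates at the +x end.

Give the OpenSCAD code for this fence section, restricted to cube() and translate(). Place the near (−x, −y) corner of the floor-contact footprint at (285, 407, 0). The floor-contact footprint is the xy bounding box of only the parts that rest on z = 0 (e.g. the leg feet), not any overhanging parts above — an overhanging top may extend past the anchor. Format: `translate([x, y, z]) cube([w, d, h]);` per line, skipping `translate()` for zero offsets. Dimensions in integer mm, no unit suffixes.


translate([285, 407, 0]) cube([120, 120, 1080]);
translate([2116, 407, 0]) cube([120, 120, 1080]);
translate([405, 407, 170]) cube([1711, 120, 72]);
translate([405, 407, 803]) cube([1711, 120, 72]);
translate([556, 527, 90]) cube([108, 17, 888]);
translate([815, 527, 90]) cube([108, 17, 888]);
translate([1074, 527, 90]) cube([108, 17, 888]);
translate([1333, 527, 90]) cube([108, 17, 888]);
translate([1592, 527, 90]) cube([108, 17, 888]);
translate([1851, 527, 90]) cube([108, 17, 888]);


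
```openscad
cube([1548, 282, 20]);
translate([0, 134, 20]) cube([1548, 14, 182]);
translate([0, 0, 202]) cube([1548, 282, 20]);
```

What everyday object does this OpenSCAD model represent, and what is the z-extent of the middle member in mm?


An I-beam. The web height is 182 mm.

Two wide flanges with a thin centred web — an I-beam. Overall 222 mm minus two 20 mm flanges gives a web of 222 − 2·20 = 182 mm.


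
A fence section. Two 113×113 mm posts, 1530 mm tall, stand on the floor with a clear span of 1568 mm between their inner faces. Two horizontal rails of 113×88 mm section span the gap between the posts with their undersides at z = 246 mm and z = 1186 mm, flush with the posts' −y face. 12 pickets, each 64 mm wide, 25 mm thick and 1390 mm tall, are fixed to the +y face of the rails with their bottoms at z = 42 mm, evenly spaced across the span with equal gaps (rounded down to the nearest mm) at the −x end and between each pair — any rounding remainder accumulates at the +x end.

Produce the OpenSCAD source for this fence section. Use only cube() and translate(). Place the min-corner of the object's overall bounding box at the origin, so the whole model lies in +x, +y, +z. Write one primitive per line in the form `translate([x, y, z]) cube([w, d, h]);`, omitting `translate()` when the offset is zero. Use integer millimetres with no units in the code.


cube([113, 113, 1530]);
translate([1681, 0, 0]) cube([113, 113, 1530]);
translate([113, 0, 246]) cube([1568, 113, 88]);
translate([113, 0, 1186]) cube([1568, 113, 88]);
translate([174, 113, 42]) cube([64, 25, 1390]);
translate([299, 113, 42]) cube([64, 25, 1390]);
translate([424, 113, 42]) cube([64, 25, 1390]);
translate([549, 113, 42]) cube([64, 25, 1390]);
translate([674, 113, 42]) cube([64, 25, 1390]);
translate([799, 113, 42]) cube([64, 25, 1390]);
translate([924, 113, 42]) cube([64, 25, 1390]);
translate([1049, 113, 42]) cube([64, 25, 1390]);
translate([1174, 113, 42]) cube([64, 25, 1390]);
translate([1299, 113, 42]) cube([64, 25, 1390]);
translate([1424, 113, 42]) cube([64, 25, 1390]);
translate([1549, 113, 42]) cube([64, 25, 1390]);


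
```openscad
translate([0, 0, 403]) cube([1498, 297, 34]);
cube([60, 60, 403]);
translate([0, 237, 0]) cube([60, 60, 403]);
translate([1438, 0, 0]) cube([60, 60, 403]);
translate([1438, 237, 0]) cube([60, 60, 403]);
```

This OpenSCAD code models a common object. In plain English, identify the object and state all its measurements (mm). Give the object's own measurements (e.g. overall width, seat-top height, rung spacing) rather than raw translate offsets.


A bench: a 1498×297 mm seat slab, 34 mm thick, top at z = 437 mm, on four 60×60 mm square legs flush with the seat corners and standing on z = 0.


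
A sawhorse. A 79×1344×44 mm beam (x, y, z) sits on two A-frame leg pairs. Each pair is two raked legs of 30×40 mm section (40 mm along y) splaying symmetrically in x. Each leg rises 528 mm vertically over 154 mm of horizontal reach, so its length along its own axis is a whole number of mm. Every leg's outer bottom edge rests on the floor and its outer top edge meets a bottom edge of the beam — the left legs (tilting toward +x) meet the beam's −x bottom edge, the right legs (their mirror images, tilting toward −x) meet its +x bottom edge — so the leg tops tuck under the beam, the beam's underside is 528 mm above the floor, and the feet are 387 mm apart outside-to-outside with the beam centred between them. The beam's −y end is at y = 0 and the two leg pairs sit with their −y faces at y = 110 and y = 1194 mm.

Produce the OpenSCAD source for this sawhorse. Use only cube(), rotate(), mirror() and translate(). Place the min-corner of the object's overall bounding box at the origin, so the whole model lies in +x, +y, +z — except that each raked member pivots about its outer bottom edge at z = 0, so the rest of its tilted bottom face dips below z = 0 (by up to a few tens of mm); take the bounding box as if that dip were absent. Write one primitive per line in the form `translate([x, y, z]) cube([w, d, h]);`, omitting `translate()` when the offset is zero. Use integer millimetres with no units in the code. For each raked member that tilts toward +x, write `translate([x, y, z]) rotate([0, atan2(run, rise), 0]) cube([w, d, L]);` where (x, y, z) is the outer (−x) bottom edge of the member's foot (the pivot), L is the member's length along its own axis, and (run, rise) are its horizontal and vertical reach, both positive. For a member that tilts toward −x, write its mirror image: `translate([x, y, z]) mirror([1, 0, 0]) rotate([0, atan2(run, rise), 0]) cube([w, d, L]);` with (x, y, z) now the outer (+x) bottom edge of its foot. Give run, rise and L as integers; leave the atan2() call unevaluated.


translate([154, 0, 528]) cube([79, 1344, 44]);
translate([0, 110, 0]) rotate([0, atan2(154, 528), 0]) cube([30, 40, 550]);
translate([387, 110, 0]) mirror([1, 0, 0]) rotate([0, atan2(154, 528), 0]) cube([30, 40, 550]);
translate([0, 1194, 0]) rotate([0, atan2(154, 528), 0]) cube([30, 40, 550]);
translate([387, 1194, 0]) mirror([1, 0, 0]) rotate([0, atan2(154, 528), 0]) cube([30, 40, 550]);


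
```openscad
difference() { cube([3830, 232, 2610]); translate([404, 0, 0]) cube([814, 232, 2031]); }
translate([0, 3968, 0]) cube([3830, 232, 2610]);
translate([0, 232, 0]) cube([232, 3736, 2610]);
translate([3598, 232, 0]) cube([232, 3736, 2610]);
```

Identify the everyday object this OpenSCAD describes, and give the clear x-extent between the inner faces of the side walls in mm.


A single room. The interior width is 3366 mm.

Four walls enclosing a rectangle with a door in the front wall — a room. Outside width 3830 minus two 232 mm walls gives 3366 mm.


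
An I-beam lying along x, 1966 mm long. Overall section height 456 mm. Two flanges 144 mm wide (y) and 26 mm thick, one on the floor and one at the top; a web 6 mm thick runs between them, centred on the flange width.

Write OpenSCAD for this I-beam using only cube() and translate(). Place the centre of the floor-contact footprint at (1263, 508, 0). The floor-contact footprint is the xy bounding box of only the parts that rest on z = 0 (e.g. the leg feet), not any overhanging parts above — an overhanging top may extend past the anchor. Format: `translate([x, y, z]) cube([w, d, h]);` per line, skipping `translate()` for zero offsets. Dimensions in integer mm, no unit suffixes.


translate([280, 436, 0]) cube([1966, 144, 26]);
translate([280, 505, 26]) cube([1966, 6, 404]);
translate([280, 436, 430]) cube([1966, 144, 26]);


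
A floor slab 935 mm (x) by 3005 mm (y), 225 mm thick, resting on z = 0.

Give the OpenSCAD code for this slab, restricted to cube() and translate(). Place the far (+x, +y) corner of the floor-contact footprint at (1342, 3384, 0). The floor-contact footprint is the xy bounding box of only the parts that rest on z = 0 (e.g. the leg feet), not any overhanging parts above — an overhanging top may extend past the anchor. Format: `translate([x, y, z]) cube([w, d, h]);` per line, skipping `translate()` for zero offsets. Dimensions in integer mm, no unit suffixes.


translate([407, 379, 0]) cube([935, 3005, 225]);


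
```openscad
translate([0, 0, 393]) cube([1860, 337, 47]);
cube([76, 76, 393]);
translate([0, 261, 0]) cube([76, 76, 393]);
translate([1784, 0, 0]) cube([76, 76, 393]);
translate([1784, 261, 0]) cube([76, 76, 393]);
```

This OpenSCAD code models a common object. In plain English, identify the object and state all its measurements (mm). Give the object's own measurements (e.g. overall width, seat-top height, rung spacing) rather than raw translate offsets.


A long wooden bench with a 1860 mm (x) × 337 mm (y) seat, 47 mm thick, its top surface 440 mm above the floor. Four 76 mm square legs at the seat corners, flush with the edges, run from z = 0 to the seat underside.


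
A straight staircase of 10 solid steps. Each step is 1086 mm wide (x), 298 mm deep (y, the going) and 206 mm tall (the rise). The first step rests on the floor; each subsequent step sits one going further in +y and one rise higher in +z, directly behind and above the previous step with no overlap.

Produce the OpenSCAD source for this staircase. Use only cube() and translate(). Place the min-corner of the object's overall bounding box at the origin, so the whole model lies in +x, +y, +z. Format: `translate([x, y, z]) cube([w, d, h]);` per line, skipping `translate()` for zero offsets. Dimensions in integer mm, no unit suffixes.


cube([1086, 298, 206]);
translate([0, 298, 206]) cube([1086, 298, 206]);
translate([0, 596, 412]) cube([1086, 298, 206]);
translate([0, 894, 618]) cube([1086, 298, 206]);
translate([0, 1192, 824]) cube([1086, 298, 206]);
translate([0, 1490, 1030]) cube([1086, 298, 206]);
translate([0, 1788, 1236]) cube([1086, 298, 206]);
translate([0, 2086, 1442]) cube([1086, 298, 206]);
translate([0, 2384, 1648]) cube([1086, 298, 206]);
translate([0, 2682, 1854]) cube([1086, 298, 206]);


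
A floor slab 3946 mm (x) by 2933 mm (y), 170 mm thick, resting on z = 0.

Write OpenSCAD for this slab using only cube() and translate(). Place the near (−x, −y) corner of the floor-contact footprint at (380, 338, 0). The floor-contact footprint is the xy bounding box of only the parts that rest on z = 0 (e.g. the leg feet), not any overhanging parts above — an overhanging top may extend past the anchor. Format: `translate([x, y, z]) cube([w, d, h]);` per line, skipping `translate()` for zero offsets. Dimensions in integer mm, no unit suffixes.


translate([380, 338, 0]) cube([3946, 2933, 170]);


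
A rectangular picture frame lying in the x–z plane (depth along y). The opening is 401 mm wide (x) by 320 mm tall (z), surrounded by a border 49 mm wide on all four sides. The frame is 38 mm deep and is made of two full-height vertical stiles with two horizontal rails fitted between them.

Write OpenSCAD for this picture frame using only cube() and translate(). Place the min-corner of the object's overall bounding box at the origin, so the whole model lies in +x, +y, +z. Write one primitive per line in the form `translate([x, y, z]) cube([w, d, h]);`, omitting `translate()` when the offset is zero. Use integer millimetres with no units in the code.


cube([49, 38, 418]);
translate([450, 0, 0]) cube([49, 38, 418]);
translate([49, 0, 0]) cube([401, 38, 49]);
translate([49, 0, 369]) cube([401, 38, 49]);


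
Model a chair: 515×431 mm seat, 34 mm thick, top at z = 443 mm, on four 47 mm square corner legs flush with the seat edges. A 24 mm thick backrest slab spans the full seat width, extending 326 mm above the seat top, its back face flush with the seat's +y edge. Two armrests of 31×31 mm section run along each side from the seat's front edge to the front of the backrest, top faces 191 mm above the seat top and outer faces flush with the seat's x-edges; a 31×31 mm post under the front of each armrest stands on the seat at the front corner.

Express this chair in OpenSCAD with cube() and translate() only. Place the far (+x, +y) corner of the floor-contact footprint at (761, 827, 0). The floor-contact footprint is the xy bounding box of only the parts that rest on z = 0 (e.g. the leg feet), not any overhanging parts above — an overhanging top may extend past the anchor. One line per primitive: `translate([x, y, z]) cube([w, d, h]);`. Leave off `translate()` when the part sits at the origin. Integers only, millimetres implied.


translate([246, 396, 409]) cube([515, 431, 34]);
translate([246, 396, 0]) cube([47, 47, 409]);
translate([714, 396, 0]) cube([47, 47, 409]);
translate([246, 780, 0]) cube([47, 47, 409]);
translate([714, 780, 0]) cube([47, 47, 409]);
translate([246, 803, 443]) cube([515, 24, 326]);
translate([246, 396, 603]) cube([31, 407, 31]);
translate([730, 396, 603]) cube([31, 407, 31]);
translate([246, 396, 443]) cube([31, 31, 160]);
translate([730, 396, 443]) cube([31, 31, 160]);


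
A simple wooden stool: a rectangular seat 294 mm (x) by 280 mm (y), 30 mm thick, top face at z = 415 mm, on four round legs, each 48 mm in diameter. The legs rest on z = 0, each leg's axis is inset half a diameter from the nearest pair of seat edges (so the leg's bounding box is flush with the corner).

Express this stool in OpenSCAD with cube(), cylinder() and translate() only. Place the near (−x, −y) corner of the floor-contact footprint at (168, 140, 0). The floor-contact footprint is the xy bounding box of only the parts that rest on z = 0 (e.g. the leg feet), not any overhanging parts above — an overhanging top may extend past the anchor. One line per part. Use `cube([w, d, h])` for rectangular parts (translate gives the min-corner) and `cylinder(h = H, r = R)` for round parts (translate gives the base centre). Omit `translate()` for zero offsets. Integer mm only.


translate([168, 140, 385]) cube([294, 280, 30]);
translate([192, 164, 0]) cylinder(h = 385, r = 24);
translate([438, 164, 0]) cylinder(h = 385, r = 24);
translate([192, 396, 0]) cylinder(h = 385, r = 24);
translate([438, 396, 0]) cylinder(h = 385, r = 24);


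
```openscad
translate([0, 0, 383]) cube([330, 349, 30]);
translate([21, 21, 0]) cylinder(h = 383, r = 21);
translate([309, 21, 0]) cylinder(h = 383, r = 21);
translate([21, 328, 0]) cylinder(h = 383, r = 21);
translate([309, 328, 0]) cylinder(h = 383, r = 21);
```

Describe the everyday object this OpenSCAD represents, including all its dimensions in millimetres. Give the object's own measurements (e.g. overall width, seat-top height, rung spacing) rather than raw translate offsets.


A simple wooden stool: a rectangular seat 330 mm (x) by 349 mm (y), 30 mm thick, top face at z = 413 mm, on four round legs, each 42 mm in diameter. The legs rest on z = 0, each leg's axis is inset half a diameter from the nearest pair of seat edges (so the leg's bounding box is flush with the corner).


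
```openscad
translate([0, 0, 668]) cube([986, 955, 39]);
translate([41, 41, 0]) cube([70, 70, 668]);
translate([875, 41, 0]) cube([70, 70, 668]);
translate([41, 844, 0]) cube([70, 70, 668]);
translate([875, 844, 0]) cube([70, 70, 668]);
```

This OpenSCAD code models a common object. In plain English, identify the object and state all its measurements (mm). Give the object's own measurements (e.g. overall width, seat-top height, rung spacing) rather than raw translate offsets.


A rectangular dining table. The top is 986×955×39 mm with its upper surface at z = 707 mm. It stands on four 70×70 mm square legs, each inset 41 mm from the nearest pair of top edges, running from the floor to the underside of the top.


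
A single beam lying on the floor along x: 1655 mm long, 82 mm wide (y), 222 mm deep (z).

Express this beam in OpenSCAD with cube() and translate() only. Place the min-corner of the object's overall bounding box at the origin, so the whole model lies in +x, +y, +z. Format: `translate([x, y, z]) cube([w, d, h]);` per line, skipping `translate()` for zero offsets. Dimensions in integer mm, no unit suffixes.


cube([1655, 82, 222]);


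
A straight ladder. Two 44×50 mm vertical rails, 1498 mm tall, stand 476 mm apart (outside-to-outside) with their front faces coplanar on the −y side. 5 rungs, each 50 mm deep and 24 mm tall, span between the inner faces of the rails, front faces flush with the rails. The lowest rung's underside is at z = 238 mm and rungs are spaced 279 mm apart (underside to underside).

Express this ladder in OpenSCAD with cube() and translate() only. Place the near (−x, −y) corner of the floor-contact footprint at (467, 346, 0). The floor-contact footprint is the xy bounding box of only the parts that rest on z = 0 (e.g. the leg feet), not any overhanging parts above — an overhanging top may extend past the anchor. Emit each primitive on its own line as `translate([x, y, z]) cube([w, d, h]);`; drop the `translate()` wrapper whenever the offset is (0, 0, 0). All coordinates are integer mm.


// rung span = 476 - 2*44 = 388
// rung[k] z = 238 + k*279
translate([467, 346, 0]) cube([44, 50, 1498]);
translate([899, 346, 0]) cube([44, 50, 1498]);
translate([511, 346, 238]) cube([388, 50, 24]);
translate([511, 346, 517]) cube([388, 50, 24]);
translate([511, 346, 796]) cube([388, 50, 24]);
translate([511, 346, 1075]) cube([388, 50, 24]);
translate([511, 346, 1354]) cube([388, 50, 24]);


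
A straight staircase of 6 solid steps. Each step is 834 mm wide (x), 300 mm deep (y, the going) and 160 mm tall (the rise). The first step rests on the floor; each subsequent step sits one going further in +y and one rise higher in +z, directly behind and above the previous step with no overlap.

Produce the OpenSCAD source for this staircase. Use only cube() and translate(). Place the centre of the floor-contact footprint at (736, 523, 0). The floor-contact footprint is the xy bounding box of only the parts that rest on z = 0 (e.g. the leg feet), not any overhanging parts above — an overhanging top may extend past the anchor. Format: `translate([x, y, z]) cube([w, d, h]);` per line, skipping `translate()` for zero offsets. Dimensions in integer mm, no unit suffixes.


translate([319, 373, 0]) cube([834, 300, 160]);
translate([319, 673, 160]) cube([834, 300, 160]);
translate([319, 973, 320]) cube([834, 300, 160]);
translate([319, 1273, 480]) cube([834, 300, 160]);
translate([319, 1573, 640]) cube([834, 300, 160]);
translate([319, 1873, 800]) cube([834, 300, 160]);


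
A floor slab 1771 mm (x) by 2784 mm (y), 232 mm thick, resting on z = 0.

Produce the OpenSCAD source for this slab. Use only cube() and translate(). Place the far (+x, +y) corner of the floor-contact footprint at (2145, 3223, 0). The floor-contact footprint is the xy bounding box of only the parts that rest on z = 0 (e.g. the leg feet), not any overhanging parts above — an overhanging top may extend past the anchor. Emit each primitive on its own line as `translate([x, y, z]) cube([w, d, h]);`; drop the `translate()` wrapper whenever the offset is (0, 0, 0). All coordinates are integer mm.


translate([374, 439, 0]) cube([1771, 2784, 232]);


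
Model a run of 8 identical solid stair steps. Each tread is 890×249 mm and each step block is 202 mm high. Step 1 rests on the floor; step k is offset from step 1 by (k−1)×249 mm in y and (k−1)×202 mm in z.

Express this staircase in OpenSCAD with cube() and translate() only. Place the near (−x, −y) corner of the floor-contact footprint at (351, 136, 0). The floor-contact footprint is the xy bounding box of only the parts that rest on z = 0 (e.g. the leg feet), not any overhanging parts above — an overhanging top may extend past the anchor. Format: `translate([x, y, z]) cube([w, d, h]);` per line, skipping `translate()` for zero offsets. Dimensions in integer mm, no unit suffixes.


translate([351, 136, 0]) cube([890, 249, 202]);
translate([351, 385, 202]) cube([890, 249, 202]);
translate([351, 634, 404]) cube([890, 249, 202]);
translate([351, 883, 606]) cube([890, 249, 202]);
translate([351, 1132, 808]) cube([890, 249, 202]);
translate([351, 1381, 1010]) cube([890, 249, 202]);
translate([351, 1630, 1212]) cube([890, 249, 202]);
translate([351, 1879, 1414]) cube([890, 249, 202]);


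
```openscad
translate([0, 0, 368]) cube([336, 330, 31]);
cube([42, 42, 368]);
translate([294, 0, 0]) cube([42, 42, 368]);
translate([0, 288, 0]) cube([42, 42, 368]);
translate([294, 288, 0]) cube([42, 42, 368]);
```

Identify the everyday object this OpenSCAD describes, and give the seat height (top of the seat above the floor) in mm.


A stool. The seat height is 399 mm.

A 336×330×31 slab at z = 368 on four corner posts — a stool. The seat top is 368 + 31 = 399 mm.


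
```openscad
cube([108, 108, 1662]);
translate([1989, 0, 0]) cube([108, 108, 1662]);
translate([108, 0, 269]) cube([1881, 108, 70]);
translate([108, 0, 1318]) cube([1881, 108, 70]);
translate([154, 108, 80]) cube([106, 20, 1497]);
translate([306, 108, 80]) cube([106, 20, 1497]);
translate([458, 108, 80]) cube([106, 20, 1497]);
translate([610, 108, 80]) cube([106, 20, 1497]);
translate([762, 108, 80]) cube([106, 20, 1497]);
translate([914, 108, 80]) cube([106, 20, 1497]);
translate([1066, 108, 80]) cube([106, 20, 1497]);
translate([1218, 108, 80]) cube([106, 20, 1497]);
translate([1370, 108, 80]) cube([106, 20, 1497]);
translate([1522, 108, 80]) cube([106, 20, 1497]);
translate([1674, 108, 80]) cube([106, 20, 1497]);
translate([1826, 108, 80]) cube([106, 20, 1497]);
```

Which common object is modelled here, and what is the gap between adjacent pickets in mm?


A fence section. The picket gap is 46 mm.

Two posts, two rails, 12 pickets — a fence section. Span 1881 mm holds 12 pickets of 106 mm with 13 equal gaps: ⌊(1881 − 12·106) / 13⌋ = 46 mm.


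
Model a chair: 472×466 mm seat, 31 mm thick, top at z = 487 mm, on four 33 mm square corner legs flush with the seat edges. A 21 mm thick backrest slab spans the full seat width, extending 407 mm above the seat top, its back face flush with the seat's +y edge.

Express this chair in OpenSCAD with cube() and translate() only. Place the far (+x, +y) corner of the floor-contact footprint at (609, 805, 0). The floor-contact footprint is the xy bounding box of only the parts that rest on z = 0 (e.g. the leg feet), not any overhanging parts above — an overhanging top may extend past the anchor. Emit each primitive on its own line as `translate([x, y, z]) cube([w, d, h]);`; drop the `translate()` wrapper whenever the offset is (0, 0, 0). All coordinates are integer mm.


translate([137, 339, 456]) cube([472, 466, 31]);
translate([137, 339, 0]) cube([33, 33, 456]);
translate([576, 339, 0]) cube([33, 33, 456]);
translate([137, 772, 0]) cube([33, 33, 456]);
translate([576, 772, 0]) cube([33, 33, 456]);
translate([137, 784, 487]) cube([472, 21, 407]);


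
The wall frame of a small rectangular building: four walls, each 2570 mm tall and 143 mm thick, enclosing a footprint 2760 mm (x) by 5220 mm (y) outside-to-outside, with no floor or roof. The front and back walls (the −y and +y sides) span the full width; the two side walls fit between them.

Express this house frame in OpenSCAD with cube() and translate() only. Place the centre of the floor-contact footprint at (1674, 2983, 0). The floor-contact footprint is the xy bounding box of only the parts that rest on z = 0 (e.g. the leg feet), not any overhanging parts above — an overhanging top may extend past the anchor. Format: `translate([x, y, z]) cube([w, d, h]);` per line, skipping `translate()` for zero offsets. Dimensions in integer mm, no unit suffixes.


translate([294, 373, 0]) cube([2760, 143, 2570]);
translate([294, 5450, 0]) cube([2760, 143, 2570]);
translate([294, 516, 0]) cube([143, 4934, 2570]);
translate([2911, 516, 0]) cube([143, 4934, 2570]);


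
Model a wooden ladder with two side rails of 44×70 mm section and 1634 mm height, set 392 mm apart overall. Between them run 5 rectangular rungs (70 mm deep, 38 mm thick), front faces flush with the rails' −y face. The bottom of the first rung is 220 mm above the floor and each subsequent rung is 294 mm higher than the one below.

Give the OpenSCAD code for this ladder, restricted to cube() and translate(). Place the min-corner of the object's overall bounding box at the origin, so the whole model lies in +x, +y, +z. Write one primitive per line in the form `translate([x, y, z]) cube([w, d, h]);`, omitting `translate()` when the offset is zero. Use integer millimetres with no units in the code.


cube([44, 70, 1634]);
translate([348, 0, 0]) cube([44, 70, 1634]);
translate([44, 0, 220]) cube([304, 70, 38]);
translate([44, 0, 514]) cube([304, 70, 38]);
translate([44, 0, 808]) cube([304, 70, 38]);
translate([44, 0, 1102]) cube([304, 70, 38]);
translate([44, 0, 1396]) cube([304, 70, 38]);


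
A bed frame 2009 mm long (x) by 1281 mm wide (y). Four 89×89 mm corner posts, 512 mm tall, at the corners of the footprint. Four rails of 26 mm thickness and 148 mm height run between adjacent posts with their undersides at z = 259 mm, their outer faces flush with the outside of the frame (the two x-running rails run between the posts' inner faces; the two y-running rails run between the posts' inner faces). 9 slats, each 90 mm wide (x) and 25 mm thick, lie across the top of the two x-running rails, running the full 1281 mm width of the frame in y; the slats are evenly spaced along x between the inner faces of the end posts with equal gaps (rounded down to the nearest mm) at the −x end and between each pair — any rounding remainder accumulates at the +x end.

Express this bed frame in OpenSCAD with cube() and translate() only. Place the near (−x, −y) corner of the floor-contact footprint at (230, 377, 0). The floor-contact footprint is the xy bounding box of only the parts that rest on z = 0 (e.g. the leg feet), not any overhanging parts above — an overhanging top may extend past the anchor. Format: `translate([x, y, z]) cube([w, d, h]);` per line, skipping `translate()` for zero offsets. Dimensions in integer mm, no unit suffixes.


translate([230, 377, 0]) cube([89, 89, 512]);
translate([230, 1569, 0]) cube([89, 89, 512]);
translate([2150, 377, 0]) cube([89, 89, 512]);
translate([2150, 1569, 0]) cube([89, 89, 512]);
translate([319, 377, 259]) cube([1831, 26, 148]);
translate([319, 1632, 259]) cube([1831, 26, 148]);
translate([230, 466, 259]) cube([26, 1103, 148]);
translate([2213, 466, 259]) cube([26, 1103, 148]);
translate([421, 377, 407]) cube([90, 1281, 25]);
translate([613, 377, 407]) cube([90, 1281, 25]);
translate([805, 377, 407]) cube([90, 1281, 25]);
translate([997, 377, 407]) cube([90, 1281, 25]);
translate([1189, 377, 407]) cube([90, 1281, 25]);
translate([1381, 377, 407]) cube([90, 1281, 25]);
translate([1573, 377, 407]) cube([90, 1281, 25]);
translate([1765, 377, 407]) cube([90, 1281, 25]);
translate([1957, 377, 407]) cube([90, 1281, 25]);


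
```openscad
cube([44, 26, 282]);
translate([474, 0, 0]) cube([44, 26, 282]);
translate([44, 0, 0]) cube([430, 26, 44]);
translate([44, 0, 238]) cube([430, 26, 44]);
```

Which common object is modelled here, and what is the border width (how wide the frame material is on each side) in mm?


A picture frame. The border width is 44 mm.

Four thin pieces enclosing a rectangular opening — a picture frame. The two full-height stiles are 282 mm tall; the top rail sits at z = 238 and is 44 mm tall, so the border above the opening is 282 − 238 = 44 mm, matching the stile x-width.


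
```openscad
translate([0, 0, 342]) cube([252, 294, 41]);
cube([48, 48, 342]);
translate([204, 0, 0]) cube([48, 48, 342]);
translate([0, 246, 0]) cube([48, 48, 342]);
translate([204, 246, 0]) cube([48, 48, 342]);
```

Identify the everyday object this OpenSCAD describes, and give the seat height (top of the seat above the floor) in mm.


A stool. The seat height is 383 mm.

A 252×294×41 slab at z = 342 on four corner posts — a stool. The seat top is 342 + 41 = 383 mm.


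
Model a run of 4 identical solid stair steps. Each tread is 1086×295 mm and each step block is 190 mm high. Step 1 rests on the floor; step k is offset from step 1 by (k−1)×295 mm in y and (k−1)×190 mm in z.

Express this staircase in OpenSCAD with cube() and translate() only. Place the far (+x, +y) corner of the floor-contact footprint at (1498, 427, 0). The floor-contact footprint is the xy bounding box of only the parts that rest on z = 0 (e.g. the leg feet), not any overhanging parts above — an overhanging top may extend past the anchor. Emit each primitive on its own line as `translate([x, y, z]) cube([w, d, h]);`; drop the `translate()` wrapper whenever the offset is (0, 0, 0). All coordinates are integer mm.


translate([412, 132, 0]) cube([1086, 295, 190]);
translate([412, 427, 190]) cube([1086, 295, 190]);
translate([412, 722, 380]) cube([1086, 295, 190]);
translate([412, 1017, 570]) cube([1086, 295, 190]);


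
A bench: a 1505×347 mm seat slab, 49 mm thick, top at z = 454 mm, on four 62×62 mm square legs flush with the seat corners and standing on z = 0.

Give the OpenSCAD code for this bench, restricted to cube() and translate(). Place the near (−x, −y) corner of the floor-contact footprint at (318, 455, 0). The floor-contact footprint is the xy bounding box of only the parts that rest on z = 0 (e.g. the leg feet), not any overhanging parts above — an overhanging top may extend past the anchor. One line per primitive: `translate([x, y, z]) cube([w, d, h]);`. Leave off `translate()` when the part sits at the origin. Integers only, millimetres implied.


translate([318, 455, 405]) cube([1505, 347, 49]);
translate([318, 455, 0]) cube([62, 62, 405]);
translate([318, 740, 0]) cube([62, 62, 405]);
translate([1761, 455, 0]) cube([62, 62, 405]);
translate([1761, 740, 0]) cube([62, 62, 405]);


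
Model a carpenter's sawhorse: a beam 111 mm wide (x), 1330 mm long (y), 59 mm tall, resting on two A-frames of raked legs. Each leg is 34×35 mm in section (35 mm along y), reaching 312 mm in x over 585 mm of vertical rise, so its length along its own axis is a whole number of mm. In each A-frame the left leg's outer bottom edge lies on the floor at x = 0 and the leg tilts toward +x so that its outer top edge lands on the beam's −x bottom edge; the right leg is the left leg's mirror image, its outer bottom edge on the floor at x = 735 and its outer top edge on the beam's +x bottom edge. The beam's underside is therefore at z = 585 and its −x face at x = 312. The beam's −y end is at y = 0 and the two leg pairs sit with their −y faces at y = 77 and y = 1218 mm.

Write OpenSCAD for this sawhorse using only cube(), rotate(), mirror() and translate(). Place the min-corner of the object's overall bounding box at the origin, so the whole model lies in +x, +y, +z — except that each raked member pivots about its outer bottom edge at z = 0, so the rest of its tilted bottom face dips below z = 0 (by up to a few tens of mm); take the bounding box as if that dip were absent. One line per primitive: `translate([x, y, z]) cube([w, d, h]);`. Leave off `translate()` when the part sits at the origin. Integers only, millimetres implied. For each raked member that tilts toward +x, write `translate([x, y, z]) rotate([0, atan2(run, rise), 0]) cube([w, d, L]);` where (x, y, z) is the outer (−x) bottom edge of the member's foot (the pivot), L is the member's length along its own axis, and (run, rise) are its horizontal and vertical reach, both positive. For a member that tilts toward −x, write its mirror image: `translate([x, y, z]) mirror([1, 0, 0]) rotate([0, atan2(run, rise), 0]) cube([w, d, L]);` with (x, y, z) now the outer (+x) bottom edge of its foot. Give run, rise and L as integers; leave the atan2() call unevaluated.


// leg length = √(312² + 585²) = 663
// right-leg outer foot x = 2·312 + 111 = 735
// beam min-corner = (312, 0, 585)
translate([312, 0, 585]) cube([111, 1330, 59]);
translate([0, 77, 0]) rotate([0, atan2(312, 585), 0]) cube([34, 35, 663]);
translate([735, 77, 0]) mirror([1, 0, 0]) rotate([0, atan2(312, 585), 0]) cube([34, 35, 663]);
translate([0, 1218, 0]) rotate([0, atan2(312, 585), 0]) cube([34, 35, 663]);
translate([735, 1218, 0]) mirror([1, 0, 0]) rotate([0, atan2(312, 585), 0]) cube([34, 35, 663]);


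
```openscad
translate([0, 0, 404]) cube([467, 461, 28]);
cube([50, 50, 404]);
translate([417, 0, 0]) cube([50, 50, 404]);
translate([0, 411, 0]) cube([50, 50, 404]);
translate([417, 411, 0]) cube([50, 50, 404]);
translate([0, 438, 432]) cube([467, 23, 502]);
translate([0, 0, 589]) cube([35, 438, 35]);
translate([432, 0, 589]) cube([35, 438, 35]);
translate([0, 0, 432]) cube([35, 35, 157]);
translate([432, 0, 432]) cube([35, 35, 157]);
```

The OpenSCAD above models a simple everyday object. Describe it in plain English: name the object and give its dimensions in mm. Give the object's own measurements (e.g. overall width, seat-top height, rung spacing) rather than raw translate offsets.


A chair. The seat is a 467×461×28 mm slab with its top at z = 432 mm, on four 50×50 mm corner legs (flush with the seat edges, standing on z = 0). A flat backrest 23 mm thick, 502 mm tall, spans the full seat width and rises from the seat top along its +y edge, rear face flush with the rear of the seat. Two armrests of 35×35 mm section run along each side from the seat's front edge to the front of the backrest, top faces 192 mm above the seat top and outer faces flush with the seat's x-edges; a 35×35 mm post under the front of each armrest stands on the seat at the front corner.


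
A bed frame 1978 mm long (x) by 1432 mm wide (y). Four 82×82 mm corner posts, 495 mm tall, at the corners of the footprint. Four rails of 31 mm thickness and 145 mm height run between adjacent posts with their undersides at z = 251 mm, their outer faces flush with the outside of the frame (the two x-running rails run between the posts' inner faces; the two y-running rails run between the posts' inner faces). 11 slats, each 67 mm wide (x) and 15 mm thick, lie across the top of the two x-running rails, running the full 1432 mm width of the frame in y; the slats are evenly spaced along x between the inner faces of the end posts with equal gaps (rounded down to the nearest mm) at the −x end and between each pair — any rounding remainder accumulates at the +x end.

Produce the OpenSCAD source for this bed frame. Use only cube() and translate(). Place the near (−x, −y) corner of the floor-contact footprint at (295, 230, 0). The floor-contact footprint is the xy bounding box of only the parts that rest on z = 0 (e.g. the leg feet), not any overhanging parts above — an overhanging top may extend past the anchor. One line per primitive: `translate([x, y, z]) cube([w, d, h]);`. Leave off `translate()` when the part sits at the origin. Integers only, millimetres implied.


translate([295, 230, 0]) cube([82, 82, 495]);
translate([295, 1580, 0]) cube([82, 82, 495]);
translate([2191, 230, 0]) cube([82, 82, 495]);
translate([2191, 1580, 0]) cube([82, 82, 495]);
translate([377, 230, 251]) cube([1814, 31, 145]);
translate([377, 1631, 251]) cube([1814, 31, 145]);
translate([295, 312, 251]) cube([31, 1268, 145]);
translate([2242, 312, 251]) cube([31, 1268, 145]);
translate([466, 230, 396]) cube([67, 1432, 15]);
translate([622, 230, 396]) cube([67, 1432, 15]);
translate([778, 230, 396]) cube([67, 1432, 15]);
translate([934, 230, 396]) cube([67, 1432, 15]);
translate([1090, 230, 396]) cube([67, 1432, 15]);
translate([1246, 230, 396]) cube([67, 1432, 15]);
translate([1402, 230, 396]) cube([67, 1432, 15]);
translate([1558, 230, 396]) cube([67, 1432, 15]);
translate([1714, 230, 396]) cube([67, 1432, 15]);
translate([1870, 230, 396]) cube([67, 1432, 15]);
translate([2026, 230, 396]) cube([67, 1432, 15]);
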